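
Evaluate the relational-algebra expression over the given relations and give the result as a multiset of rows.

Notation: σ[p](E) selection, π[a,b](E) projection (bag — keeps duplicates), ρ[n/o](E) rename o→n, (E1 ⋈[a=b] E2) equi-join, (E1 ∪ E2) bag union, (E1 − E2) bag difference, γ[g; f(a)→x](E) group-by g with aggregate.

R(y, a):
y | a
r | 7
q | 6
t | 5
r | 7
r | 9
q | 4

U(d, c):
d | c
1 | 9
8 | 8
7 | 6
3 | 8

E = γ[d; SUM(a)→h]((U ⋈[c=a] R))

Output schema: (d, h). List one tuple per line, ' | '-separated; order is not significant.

Stepwise |·|:
  U → 4
  R → 6
  (U ⋈[c=a] R) → 2
  γ[d; SUM(a)→h]((U ⋈[c=a] R)) → 2

== RESULT ==
d | h
1 | 9
7 | 6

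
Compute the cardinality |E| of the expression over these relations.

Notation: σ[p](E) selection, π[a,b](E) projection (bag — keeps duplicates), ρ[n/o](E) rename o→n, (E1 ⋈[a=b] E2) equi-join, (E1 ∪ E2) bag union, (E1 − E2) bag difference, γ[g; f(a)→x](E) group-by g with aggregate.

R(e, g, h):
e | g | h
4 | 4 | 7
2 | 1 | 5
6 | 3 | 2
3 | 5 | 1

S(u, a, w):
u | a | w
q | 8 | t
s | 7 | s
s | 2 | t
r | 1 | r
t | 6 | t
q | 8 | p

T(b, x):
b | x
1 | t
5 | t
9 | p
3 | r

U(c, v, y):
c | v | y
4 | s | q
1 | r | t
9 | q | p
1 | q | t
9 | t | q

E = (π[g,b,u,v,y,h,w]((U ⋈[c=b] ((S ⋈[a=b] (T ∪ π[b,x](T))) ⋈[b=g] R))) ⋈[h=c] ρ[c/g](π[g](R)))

Subexpression sizes:
  U → 5
  S → 6
  T → 4
  T → 4
  π[b,x](T) → 4
  (T ∪ π[b,x](T)) → 8
  (S ⋈[a=b] (T ∪ π[b,x](T))) → 2
  R → 4
  ((S ⋈[a=b] (T ∪ π[b,x](T))) ⋈[b=g] R) → 2
  (U ⋈[c=b] ((S ⋈[a=b] (T ∪ π[b,x](T))) ⋈[b=g] R)) → 4
  π[g,b,u,v,y,h,w]((U ⋈[c=b] ((S ⋈[a=b] (T ∪ π[b,x](T))) ⋈[b=g] R))) → 4
  R → 4
  π[g](R) → 4
  ρ[c/g](π[g](R)) → 4
  (π[g,b,u,v,y,h,w]((U ⋈[c=b] ((S ⋈[a=b] (T ∪ π[b,x](T))) ⋈[b=g] R))) ⋈[h=c] ρ[c/g](π[g](R))) → 4

|E| = 4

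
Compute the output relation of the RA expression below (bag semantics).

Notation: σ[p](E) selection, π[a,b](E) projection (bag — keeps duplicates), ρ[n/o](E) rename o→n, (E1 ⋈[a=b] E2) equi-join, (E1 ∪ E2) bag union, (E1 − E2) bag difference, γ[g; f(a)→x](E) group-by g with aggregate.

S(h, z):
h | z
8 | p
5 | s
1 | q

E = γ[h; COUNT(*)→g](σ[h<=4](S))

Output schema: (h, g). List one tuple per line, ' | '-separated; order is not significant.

Subexpression sizes:
  S → 3
  σ[h<=4](S) → 1
  γ[h; COUNT(*)→g](σ[h<=4](S)) → 1

== RESULT ==
h | g
1 | 1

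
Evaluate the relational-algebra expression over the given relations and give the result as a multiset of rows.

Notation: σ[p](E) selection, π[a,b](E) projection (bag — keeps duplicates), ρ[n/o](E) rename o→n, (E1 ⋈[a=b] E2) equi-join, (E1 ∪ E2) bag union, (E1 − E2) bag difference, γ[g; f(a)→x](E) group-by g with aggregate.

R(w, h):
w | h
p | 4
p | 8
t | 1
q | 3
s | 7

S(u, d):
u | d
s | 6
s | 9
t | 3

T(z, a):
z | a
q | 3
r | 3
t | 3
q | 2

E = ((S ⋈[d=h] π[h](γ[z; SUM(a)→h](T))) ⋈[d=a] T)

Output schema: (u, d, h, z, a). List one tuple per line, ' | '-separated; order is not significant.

Subexpression sizes:
  S → 3
  T → 4
  γ[z; SUM(a)→h](T) → 3
  π[h](γ[z; SUM(a)→h](T)) → 3
  (S ⋈[d=h] π[h](γ[z; SUM(a)→h](T))) → 2
  T → 4
  ((S ⋈[d=h] π[h](γ[z; SUM(a)→h](T))) ⋈[d=a] T) → 6

== RESULT ==
u | d | h | z | a
t | 3 | 3 | q | 3
t | 3 | 3 | q | 3
t | 3 | 3 | r | 3
t | 3 | 3 | r | 3
t | 3 | 3 | t | 3
t | 3 | 3 | t | 3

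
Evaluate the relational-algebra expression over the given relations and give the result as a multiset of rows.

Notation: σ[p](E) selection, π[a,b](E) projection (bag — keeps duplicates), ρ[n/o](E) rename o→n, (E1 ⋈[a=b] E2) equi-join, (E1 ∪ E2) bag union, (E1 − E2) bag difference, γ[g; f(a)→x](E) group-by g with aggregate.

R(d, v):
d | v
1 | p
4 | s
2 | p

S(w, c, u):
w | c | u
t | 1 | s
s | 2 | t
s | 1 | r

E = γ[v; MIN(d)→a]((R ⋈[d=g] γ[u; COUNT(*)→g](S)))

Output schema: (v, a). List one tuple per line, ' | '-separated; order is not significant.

Subexpression sizes:
  R → 3
  S → 3
  γ[u; COUNT(*)→g](S) → 3
  (R ⋈[d=g] γ[u; COUNT(*)→g](S)) → 3
  γ[v; MIN(d)→a]((R ⋈[d=g] γ[u; COUNT(*)→g](S))) → 1

== RESULT ==
v | a
p | 1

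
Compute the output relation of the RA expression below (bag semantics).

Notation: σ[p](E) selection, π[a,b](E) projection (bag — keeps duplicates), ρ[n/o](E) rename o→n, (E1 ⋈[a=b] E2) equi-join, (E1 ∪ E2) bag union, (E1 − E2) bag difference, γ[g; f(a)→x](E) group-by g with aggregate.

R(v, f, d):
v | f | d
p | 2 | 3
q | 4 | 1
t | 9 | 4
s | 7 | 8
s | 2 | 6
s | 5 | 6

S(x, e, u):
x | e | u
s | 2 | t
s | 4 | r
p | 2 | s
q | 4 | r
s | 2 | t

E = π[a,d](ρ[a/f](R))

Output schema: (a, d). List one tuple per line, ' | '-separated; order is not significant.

Row counts bottom-up:
  R → 6
  ρ[a/f](R) → 6
  π[a,d](ρ[a/f](R)) → 6

== RESULT ==
a | d
2 | 3
2 | 6
4 | 1
5 | 6
7 | 8
9 | 4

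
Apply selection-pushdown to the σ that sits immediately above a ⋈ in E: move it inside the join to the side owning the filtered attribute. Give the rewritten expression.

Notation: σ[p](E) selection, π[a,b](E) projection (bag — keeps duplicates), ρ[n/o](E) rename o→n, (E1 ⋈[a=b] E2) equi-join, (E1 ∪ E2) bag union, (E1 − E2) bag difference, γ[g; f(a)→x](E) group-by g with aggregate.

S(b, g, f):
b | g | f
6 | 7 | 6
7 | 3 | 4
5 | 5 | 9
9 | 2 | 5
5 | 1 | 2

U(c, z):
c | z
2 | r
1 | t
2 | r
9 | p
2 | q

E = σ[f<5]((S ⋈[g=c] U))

σ filters on f, owned by the left side.
E' = (σ[f<5](S) ⋈[g=c] U)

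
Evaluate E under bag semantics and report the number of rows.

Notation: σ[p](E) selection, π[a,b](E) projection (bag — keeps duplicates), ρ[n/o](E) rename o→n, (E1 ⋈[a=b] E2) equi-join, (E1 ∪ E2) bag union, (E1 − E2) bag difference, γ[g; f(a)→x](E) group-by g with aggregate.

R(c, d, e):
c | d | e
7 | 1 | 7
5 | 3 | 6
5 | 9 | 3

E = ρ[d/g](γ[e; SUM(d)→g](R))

Subexpression sizes:
  R → 3
  γ[e; SUM(d)→g](R) → 3
  ρ[d/g](γ[e; SUM(d)→g](R)) → 3

|E| = 3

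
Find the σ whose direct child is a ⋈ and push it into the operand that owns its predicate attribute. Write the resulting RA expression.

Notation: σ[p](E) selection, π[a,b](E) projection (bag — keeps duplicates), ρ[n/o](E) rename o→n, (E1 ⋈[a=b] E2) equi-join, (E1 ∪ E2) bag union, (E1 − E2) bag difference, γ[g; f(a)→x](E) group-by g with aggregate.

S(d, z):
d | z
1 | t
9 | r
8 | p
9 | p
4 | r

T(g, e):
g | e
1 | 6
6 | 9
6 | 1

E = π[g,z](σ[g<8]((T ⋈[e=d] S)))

σ filters on g, owned by the left side.
E' = π[g,z]((σ[g<8](T) ⋈[e=d] S))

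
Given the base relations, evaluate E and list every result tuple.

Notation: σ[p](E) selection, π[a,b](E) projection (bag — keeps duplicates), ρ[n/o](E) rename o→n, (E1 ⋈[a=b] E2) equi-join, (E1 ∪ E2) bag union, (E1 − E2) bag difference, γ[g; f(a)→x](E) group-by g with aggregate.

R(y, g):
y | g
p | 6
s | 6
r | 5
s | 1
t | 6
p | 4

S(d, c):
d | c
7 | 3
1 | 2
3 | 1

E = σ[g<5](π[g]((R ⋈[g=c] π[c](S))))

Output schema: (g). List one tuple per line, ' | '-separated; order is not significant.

Per-node cardinality:
  R → 6
  S → 3
  π[c](S) → 3
  (R ⋈[g=c] π[c](S)) → 1
  π[g]((R ⋈[g=c] π[c](S))) → 1
  σ[g<5](π[g]((R ⋈[g=c] π[c](S)))) → 1

== RESULT ==
g
1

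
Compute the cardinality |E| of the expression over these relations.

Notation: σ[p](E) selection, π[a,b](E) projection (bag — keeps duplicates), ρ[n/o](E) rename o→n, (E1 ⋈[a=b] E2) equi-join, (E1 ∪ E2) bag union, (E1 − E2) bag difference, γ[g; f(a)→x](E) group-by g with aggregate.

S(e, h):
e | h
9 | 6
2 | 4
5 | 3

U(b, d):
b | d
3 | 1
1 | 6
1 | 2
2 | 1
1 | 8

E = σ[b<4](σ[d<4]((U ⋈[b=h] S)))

Per-node cardinality:
  U → 5
  S → 3
  (U ⋈[b=h] S) → 1
  σ[d<4]((U ⋈[b=h] S)) → 1
  σ[b<4](σ[d<4]((U ⋈[b=h] S))) → 1

|E| = 1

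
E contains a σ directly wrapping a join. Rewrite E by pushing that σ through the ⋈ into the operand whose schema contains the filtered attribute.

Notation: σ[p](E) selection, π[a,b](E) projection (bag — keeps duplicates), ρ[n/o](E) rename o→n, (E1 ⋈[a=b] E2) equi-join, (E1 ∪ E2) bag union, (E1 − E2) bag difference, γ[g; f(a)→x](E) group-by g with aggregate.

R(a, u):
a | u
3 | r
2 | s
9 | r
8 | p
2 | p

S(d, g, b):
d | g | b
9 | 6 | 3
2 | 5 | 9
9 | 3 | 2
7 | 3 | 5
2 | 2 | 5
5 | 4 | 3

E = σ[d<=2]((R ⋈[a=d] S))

σ filters on d, owned by the right side.
E' = (R ⋈[a=d] σ[d<=2](S))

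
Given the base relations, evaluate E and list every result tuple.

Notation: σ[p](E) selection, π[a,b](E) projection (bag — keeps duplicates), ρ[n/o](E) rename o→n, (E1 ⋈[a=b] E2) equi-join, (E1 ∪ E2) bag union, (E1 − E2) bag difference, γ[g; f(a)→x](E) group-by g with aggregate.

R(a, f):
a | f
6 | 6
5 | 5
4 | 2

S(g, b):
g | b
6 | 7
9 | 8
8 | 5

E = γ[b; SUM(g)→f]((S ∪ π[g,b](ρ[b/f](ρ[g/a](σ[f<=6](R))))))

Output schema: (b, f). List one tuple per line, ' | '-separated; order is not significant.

Subexpression sizes:
  S → 3
  R → 3
  σ[f<=6](R) → 3
  ρ[g/a](σ[f<=6](R)) → 3
  ρ[b/f](ρ[g/a](σ[f<=6](R))) → 3
  π[g,b](ρ[b/f](ρ[g/a](σ[f<=6](R)))) → 3
  (S ∪ π[g,b](ρ[b/f](ρ[g/a](σ[f<=6](R))))) → 6
  γ[b; SUM(g)→f]((S ∪ π[g,b](ρ[b/f](ρ[g/a](σ[f<=6](R)))))) → 5

== RESULT ==
b | f
2 | 4
5 | 13
6 | 6
7 | 6
8 | 9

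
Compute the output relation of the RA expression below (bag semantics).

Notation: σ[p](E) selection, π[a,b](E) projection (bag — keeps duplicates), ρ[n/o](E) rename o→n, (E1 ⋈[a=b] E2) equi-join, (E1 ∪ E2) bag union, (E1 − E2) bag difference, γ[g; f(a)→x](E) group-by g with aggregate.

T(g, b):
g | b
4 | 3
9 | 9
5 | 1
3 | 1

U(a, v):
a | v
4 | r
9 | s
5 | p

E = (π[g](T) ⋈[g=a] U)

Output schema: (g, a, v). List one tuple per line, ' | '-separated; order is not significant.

Subexpression sizes:
  T → 4
  π[g](T) → 4
  U → 3
  (π[g](T) ⋈[g=a] U) → 3

== RESULT ==
g | a | v
4 | 4 | r
5 | 5 | p
9 | 9 | s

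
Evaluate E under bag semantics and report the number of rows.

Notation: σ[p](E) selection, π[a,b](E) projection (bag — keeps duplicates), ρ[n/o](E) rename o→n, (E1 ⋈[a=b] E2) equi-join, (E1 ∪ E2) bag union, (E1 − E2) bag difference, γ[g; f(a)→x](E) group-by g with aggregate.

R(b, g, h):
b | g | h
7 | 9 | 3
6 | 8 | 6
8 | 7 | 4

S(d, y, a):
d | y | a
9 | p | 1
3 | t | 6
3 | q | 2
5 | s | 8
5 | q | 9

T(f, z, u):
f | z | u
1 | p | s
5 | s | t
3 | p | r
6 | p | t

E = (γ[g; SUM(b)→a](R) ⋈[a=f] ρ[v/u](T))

Subexpression sizes:
  R → 3
  γ[g; SUM(b)→a](R) → 3
  T → 4
  ρ[v/u](T) → 4
  (γ[g; SUM(b)→a](R) ⋈[a=f] ρ[v/u](T)) → 1

|E| = 1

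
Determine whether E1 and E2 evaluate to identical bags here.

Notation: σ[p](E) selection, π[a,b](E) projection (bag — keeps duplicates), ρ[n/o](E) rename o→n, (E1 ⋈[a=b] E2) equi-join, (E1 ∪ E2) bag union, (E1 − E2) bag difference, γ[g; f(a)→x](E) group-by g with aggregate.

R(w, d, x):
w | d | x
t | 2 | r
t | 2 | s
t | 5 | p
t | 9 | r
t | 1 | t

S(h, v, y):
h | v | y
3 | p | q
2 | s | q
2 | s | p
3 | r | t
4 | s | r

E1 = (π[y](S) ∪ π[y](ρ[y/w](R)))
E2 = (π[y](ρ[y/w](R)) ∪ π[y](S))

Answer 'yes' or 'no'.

E1 per-node cardinality:
  S → 5
  π[y](S) → 5
  R → 5
  ρ[y/w](R) → 5
  π[y](ρ[y/w](R)) → 5
  (π[y](S) ∪ π[y](ρ[y/w](R))) → 10
E2 per-node cardinality:
  R → 5
  ρ[y/w](R) → 5
  π[y](ρ[y/w](R)) → 5
  S → 5
  π[y](S) → 5
  (π[y](ρ[y/w](R)) ∪ π[y](S)) → 10

E1 and E2 produce the same multiset:
y
p
q
q
r
t
t
t
t
t
t

yes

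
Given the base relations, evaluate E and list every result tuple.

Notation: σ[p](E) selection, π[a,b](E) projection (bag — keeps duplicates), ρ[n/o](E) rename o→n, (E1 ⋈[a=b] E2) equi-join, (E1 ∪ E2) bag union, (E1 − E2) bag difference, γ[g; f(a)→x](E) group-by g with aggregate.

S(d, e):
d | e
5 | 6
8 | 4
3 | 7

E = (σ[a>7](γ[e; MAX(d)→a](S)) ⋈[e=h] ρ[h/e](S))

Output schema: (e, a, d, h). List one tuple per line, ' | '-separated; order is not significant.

Row counts bottom-up:
  S → 3
  γ[e; MAX(d)→a](S) → 3
  σ[a>7](γ[e; MAX(d)→a](S)) → 1
  S → 3
  ρ[h/e](S) → 3
  (σ[a>7](γ[e; MAX(d)→a](S)) ⋈[e=h] ρ[h/e](S)) → 1

== RESULT ==
e | a | d | h
4 | 8 | 8 | 4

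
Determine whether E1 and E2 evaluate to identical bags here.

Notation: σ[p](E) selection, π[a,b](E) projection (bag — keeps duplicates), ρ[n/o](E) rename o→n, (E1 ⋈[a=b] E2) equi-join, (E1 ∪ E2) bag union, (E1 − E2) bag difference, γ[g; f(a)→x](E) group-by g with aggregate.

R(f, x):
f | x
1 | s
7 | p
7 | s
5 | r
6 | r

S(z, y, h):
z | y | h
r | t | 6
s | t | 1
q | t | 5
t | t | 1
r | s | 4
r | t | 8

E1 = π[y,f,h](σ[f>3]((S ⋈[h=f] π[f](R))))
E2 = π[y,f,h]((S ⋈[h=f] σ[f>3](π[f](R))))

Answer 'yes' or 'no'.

E1 row counts bottom-up:
  S → 6
  R → 5
  π[f](R) → 5
  (S ⋈[h=f] π[f](R)) → 4
  σ[f>3]((S ⋈[h=f] π[f](R))) → 2
  π[y,f,h](σ[f>3]((S ⋈[h=f] π[f](R)))) → 2
E2 row counts bottom-up:
  S → 6
  R → 5
  π[f](R) → 5
  σ[f>3](π[f](R)) → 4
  (S ⋈[h=f] σ[f>3](π[f](R))) → 2
  π[y,f,h]((S ⋈[h=f] σ[f>3](π[f](R)))) → 2

E1 and E2 produce the same multiset:
y | f | h
t | 5 | 5
t | 6 | 6

yes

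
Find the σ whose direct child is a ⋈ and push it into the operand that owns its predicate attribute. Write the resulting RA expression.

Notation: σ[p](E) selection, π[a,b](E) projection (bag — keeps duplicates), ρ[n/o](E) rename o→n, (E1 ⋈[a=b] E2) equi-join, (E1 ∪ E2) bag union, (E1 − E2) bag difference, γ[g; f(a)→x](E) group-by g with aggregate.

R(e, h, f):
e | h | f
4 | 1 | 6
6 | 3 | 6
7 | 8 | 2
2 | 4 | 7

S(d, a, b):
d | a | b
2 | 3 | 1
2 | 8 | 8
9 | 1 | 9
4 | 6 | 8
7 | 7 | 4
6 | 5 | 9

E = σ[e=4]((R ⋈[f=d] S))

σ filters on e, owned by the left side.
E' = (σ[e=4](R) ⋈[f=d] S)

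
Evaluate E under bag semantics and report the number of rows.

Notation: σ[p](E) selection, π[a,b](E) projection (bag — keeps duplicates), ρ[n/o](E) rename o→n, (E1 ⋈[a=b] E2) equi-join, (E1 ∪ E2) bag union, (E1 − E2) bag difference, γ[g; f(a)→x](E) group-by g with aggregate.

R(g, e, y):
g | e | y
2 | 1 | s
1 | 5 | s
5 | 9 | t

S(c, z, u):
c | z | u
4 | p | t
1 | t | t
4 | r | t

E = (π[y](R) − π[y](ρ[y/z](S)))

Stepwise |·|:
  R → 3
  π[y](R) → 3
  S → 3
  ρ[y/z](S) → 3
  π[y](ρ[y/z](S)) → 3
  (π[y](R) − π[y](ρ[y/z](S))) → 2

|E| = 2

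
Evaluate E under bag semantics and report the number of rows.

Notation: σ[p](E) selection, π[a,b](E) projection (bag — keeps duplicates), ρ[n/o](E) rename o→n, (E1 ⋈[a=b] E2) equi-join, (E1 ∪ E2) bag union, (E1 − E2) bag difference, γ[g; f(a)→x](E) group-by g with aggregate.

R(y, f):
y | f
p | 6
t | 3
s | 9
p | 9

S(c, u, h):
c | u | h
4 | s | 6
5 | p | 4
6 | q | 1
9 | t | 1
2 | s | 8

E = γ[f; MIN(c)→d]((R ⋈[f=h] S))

Row counts bottom-up:
  R → 4
  S → 5
  (R ⋈[f=h] S) → 1
  γ[f; MIN(c)→d]((R ⋈[f=h] S)) → 1

|E| = 1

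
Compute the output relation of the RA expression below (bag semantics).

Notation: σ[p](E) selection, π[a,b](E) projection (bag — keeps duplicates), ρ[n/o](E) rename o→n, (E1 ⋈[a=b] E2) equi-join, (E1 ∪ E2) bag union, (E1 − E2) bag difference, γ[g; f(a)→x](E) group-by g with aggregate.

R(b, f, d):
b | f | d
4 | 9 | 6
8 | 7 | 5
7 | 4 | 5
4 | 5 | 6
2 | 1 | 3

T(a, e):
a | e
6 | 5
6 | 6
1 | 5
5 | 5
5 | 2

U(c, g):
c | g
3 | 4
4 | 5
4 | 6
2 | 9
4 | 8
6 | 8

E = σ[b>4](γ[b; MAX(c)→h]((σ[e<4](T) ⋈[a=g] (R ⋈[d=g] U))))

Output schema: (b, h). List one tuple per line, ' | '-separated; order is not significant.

Row counts bottom-up:
  T → 5
  σ[e<4](T) → 1
  R → 5
  U → 6
  (R ⋈[d=g] U) → 4
  (σ[e<4](T) ⋈[a=g] (R ⋈[d=g] U)) → 2
  γ[b; MAX(c)→h]((σ[e<4](T) ⋈[a=g] (R ⋈[d=g] U))) → 2
  σ[b>4](γ[b; MAX(c)→h]((σ[e<4](T) ⋈[a=g] (R ⋈[d=g] U)))) → 2

== RESULT ==
b | h
7 | 4
8 | 4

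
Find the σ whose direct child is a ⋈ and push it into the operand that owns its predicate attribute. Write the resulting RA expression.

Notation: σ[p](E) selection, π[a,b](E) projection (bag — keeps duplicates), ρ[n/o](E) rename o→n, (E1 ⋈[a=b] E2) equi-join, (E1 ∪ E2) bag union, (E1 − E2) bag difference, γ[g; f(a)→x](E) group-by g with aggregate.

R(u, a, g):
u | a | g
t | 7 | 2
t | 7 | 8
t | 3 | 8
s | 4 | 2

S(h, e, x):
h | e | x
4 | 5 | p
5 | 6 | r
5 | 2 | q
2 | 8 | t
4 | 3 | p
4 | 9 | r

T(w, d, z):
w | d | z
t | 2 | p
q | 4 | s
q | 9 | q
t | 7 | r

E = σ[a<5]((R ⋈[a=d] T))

σ filters on a, owned by the left side.
E' = (σ[a<5](R) ⋈[a=d] T)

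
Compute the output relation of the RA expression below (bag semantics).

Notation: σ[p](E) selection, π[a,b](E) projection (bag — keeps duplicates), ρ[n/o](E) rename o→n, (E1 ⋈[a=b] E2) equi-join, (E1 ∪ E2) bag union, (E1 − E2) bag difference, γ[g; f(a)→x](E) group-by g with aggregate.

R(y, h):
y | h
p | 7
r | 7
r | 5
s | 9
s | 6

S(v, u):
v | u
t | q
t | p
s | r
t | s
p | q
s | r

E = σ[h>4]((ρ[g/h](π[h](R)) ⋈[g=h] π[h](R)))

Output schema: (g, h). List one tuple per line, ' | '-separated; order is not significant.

Per-node cardinality:
  R → 5
  π[h](R) → 5
  ρ[g/h](π[h](R)) → 5
  R → 5
  π[h](R) → 5
  (ρ[g/h](π[h](R)) ⋈[g=h] π[h](R)) → 7
  σ[h>4]((ρ[g/h](π[h](R)) ⋈[g=h] π[h](R))) → 7

== RESULT ==
g | h
5 | 5
6 | 6
7 | 7
7 | 7
7 | 7
7 | 7
9 | 9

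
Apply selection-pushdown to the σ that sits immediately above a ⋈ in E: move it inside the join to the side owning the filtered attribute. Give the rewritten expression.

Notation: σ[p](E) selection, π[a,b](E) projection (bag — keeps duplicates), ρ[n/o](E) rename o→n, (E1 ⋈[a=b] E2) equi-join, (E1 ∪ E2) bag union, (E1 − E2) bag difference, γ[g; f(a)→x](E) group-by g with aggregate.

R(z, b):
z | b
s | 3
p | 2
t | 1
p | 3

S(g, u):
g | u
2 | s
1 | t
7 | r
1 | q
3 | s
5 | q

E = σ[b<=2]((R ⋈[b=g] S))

σ filters on b, owned by the left side.
E' = (σ[b<=2](R) ⋈[b=g] S)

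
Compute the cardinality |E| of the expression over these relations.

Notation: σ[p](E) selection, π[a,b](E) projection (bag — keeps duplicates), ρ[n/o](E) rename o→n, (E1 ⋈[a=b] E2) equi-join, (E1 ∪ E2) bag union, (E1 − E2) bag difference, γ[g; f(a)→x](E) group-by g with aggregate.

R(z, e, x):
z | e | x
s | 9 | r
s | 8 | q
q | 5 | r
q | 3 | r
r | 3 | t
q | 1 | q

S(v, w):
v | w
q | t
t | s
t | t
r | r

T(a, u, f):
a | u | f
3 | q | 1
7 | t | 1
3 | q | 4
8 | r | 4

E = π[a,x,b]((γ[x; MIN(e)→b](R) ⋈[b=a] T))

Row counts bottom-up:
  R → 6
  γ[x; MIN(e)→b](R) → 3
  T → 4
  (γ[x; MIN(e)→b](R) ⋈[b=a] T) → 4
  π[a,x,b]((γ[x; MIN(e)→b](R) ⋈[b=a] T)) → 4

|E| = 4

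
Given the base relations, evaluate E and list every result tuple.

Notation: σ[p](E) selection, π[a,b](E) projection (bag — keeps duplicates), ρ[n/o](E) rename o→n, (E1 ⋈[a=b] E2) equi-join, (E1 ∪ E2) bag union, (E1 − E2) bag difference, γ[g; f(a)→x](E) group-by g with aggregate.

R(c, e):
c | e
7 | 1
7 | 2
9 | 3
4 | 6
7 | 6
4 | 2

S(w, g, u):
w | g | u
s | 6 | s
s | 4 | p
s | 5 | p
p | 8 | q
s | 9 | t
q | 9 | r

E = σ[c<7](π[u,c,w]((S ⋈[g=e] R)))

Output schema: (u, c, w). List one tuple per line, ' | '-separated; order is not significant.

Per-node cardinality:
  S → 6
  R → 6
  (S ⋈[g=e] R) → 2
  π[u,c,w]((S ⋈[g=e] R)) → 2
  σ[c<7](π[u,c,w]((S ⋈[g=e] R))) → 1

== RESULT ==
u | c | w
s | 4 | s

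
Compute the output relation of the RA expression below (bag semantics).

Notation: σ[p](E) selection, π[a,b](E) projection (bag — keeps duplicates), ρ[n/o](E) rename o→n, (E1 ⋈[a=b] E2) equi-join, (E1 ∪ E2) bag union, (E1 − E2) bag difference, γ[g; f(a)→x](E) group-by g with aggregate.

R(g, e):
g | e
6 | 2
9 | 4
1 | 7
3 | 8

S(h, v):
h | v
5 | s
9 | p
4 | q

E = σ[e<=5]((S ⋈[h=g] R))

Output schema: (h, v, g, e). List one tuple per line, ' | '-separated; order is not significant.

Stepwise |·|:
  S → 3
  R → 4
  (S ⋈[h=g] R) → 1
  σ[e<=5]((S ⋈[h=g] R)) → 1

== RESULT ==
h | v | g | e
9 | p | 9 | 4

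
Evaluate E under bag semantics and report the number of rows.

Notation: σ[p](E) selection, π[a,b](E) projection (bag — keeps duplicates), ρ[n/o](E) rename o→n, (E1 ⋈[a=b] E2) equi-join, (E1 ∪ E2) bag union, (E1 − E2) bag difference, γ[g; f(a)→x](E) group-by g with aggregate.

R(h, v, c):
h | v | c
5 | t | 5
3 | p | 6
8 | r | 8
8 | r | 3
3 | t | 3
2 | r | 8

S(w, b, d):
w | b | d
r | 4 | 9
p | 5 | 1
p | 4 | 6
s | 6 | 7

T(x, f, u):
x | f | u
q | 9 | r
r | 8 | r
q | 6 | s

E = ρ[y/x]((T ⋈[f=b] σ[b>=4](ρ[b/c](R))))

Stepwise |·|:
  T → 3
  R → 6
  ρ[b/c](R) → 6
  σ[b>=4](ρ[b/c](R)) → 4
  (T ⋈[f=b] σ[b>=4](ρ[b/c](R))) → 3
  ρ[y/x]((T ⋈[f=b] σ[b>=4](ρ[b/c](R)))) → 3

|E| = 3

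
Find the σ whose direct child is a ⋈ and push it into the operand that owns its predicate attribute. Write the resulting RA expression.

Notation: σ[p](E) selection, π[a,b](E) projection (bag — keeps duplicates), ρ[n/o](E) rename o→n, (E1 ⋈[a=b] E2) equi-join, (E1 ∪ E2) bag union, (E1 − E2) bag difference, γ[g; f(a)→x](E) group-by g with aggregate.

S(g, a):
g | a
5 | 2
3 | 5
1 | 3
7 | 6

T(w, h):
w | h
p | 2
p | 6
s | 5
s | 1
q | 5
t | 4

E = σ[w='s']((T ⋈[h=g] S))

σ filters on w, owned by the left side.
E' = (σ[w='s'](T) ⋈[h=g] S)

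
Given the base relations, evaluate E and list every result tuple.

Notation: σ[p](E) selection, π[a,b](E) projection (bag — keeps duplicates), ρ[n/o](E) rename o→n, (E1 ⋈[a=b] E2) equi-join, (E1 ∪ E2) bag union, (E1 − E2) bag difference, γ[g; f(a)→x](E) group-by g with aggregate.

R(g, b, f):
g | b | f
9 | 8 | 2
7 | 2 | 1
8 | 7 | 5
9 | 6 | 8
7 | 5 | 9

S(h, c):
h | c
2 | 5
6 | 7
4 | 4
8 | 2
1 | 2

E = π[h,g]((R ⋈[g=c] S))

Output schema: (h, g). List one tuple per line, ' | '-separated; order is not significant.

Subexpression sizes:
  R → 5
  S → 5
  (R ⋈[g=c] S) → 2
  π[h,g]((R ⋈[g=c] S)) → 2

== RESULT ==
h | g
6 | 7
6 | 7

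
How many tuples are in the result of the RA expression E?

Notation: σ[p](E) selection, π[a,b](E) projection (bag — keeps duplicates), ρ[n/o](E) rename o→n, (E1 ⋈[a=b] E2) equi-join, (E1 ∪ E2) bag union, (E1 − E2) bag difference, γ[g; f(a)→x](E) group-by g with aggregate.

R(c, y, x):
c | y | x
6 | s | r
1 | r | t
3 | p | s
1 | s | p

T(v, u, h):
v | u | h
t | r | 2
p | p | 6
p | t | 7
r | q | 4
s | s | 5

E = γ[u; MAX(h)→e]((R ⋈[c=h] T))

Per-node cardinality:
  R → 4
  T → 5
  (R ⋈[c=h] T) → 1
  γ[u; MAX(h)→e]((R ⋈[c=h] T)) → 1

|E| = 1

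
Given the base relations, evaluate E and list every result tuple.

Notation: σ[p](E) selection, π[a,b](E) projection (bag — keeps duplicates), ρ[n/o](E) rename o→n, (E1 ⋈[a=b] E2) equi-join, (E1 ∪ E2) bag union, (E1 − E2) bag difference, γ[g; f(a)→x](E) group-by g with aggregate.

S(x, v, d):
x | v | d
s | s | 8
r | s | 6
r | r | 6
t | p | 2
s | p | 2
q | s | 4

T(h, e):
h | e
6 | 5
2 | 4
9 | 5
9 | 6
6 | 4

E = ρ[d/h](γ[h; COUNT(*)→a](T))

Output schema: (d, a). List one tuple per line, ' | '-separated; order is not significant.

Subexpression sizes:
  T → 5
  γ[h; COUNT(*)→a](T) → 3
  ρ[d/h](γ[h; COUNT(*)→a](T)) → 3

== RESULT ==
d | a
2 | 1
6 | 2
9 | 2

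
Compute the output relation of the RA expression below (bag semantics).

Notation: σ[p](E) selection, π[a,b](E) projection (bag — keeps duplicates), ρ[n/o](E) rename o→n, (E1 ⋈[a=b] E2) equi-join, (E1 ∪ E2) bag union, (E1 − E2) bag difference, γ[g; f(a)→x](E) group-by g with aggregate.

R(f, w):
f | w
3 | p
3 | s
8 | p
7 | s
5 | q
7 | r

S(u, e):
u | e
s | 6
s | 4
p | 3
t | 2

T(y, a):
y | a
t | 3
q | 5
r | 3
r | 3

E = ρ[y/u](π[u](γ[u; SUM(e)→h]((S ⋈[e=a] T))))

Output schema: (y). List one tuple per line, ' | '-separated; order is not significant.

Row counts bottom-up:
  S → 4
  T → 4
  (S ⋈[e=a] T) → 3
  γ[u; SUM(e)→h]((S ⋈[e=a] T)) → 1
  π[u](γ[u; SUM(e)→h]((S ⋈[e=a] T))) → 1
  ρ[y/u](π[u](γ[u; SUM(e)→h]((S ⋈[e=a] T)))) → 1

== RESULT ==
y
p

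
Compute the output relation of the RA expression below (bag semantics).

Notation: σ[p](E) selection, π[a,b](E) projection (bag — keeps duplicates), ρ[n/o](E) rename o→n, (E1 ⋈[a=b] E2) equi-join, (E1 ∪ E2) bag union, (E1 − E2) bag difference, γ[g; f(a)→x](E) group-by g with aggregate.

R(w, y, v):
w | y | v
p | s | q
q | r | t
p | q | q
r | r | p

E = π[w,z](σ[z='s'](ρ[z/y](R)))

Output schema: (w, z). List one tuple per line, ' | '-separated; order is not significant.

Row counts bottom-up:
  R → 4
  ρ[z/y](R) → 4
  σ[z='s'](ρ[z/y](R)) → 1
  π[w,z](σ[z='s'](ρ[z/y](R))) → 1

== RESULT ==
w | z
p | s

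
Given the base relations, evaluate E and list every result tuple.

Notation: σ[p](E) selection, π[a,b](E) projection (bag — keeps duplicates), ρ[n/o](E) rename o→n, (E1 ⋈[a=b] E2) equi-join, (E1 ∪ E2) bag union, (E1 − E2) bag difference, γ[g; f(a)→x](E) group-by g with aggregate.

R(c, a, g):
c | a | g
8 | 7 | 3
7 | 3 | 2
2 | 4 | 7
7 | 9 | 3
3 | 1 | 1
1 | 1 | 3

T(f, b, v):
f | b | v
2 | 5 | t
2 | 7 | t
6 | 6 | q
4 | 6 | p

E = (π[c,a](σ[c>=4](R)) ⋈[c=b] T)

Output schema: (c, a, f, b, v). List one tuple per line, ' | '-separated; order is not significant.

Per-node cardinality:
  R → 6
  σ[c>=4](R) → 3
  π[c,a](σ[c>=4](R)) → 3
  T → 4
  (π[c,a](σ[c>=4](R)) ⋈[c=b] T) → 2

== RESULT ==
c | a | f | b | v
7 | 3 | 2 | 7 | t
7 | 9 | 2 | 7 | t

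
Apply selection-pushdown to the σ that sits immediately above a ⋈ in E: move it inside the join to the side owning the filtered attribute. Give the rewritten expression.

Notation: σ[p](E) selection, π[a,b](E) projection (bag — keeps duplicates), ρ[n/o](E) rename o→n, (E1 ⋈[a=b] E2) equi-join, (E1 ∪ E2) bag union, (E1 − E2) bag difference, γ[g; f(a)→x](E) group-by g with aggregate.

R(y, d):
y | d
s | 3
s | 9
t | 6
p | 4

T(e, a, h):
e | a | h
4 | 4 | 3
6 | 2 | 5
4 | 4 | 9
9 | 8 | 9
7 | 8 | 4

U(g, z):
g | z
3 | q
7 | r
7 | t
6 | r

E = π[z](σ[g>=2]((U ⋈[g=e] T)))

σ filters on g, owned by the left side.
E' = π[z]((σ[g>=2](U) ⋈[g=e] T))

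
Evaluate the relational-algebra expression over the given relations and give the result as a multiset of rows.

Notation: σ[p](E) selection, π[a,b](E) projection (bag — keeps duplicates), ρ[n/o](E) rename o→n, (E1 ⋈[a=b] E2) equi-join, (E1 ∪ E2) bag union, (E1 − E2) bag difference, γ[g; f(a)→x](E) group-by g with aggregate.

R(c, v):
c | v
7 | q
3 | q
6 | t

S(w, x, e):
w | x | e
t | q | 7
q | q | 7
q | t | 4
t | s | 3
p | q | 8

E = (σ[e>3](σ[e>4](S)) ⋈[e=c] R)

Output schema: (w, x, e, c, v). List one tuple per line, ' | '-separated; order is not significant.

Stepwise |·|:
  S → 5
  σ[e>4](S) → 3
  σ[e>3](σ[e>4](S)) → 3
  R → 3
  (σ[e>3](σ[e>4](S)) ⋈[e=c] R) → 2

== RESULT ==
w | x | e | c | v
q | q | 7 | 7 | q
t | q | 7 | 7 | q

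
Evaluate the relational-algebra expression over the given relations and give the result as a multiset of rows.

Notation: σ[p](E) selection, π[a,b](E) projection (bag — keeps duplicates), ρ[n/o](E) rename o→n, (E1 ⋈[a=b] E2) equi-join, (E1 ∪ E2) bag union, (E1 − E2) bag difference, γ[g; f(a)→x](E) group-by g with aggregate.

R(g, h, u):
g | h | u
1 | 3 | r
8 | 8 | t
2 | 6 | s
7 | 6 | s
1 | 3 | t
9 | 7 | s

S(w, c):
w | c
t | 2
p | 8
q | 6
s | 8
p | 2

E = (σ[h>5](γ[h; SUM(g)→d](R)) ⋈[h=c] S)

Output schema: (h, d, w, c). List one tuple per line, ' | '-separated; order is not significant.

Per-node cardinality:
  R → 6
  γ[h; SUM(g)→d](R) → 4
  σ[h>5](γ[h; SUM(g)→d](R)) → 3
  S → 5
  (σ[h>5](γ[h; SUM(g)→d](R)) ⋈[h=c] S) → 3

== RESULT ==
h | d | w | c
6 | 9 | q | 6
8 | 8 | p | 8
8 | 8 | s | 8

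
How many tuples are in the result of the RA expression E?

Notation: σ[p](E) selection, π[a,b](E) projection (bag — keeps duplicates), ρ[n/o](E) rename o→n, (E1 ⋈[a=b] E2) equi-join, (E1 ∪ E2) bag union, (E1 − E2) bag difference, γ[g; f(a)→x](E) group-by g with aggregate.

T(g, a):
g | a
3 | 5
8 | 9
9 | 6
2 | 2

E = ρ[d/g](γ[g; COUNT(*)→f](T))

Stepwise |·|:
  T → 4
  γ[g; COUNT(*)→f](T) → 4
  ρ[d/g](γ[g; COUNT(*)→f](T)) → 4

|E| = 4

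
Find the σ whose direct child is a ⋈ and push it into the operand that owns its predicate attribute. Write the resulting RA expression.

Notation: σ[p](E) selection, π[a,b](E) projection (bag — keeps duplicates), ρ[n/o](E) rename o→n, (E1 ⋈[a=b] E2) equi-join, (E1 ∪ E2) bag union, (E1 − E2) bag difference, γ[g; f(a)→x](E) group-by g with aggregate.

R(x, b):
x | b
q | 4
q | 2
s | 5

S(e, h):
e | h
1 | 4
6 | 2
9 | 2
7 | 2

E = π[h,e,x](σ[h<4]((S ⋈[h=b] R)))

σ filters on h, owned by the left side.
E' = π[h,e,x]((σ[h<4](S) ⋈[h=b] R))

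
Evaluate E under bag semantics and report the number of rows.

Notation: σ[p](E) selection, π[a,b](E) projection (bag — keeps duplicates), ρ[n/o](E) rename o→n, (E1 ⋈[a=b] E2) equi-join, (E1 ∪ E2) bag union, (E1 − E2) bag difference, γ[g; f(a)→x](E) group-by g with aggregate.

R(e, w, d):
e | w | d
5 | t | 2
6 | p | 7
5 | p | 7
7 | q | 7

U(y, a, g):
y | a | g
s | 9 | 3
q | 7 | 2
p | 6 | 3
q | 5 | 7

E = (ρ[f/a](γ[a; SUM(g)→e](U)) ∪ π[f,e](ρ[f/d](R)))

Subexpression sizes:
  U → 4
  γ[a; SUM(g)→e](U) → 4
  ρ[f/a](γ[a; SUM(g)→e](U)) → 4
  R → 4
  ρ[f/d](R) → 4
  π[f,e](ρ[f/d](R)) → 4
  (ρ[f/a](γ[a; SUM(g)→e](U)) ∪ π[f,e](ρ[f/d](R))) → 8

|E| = 8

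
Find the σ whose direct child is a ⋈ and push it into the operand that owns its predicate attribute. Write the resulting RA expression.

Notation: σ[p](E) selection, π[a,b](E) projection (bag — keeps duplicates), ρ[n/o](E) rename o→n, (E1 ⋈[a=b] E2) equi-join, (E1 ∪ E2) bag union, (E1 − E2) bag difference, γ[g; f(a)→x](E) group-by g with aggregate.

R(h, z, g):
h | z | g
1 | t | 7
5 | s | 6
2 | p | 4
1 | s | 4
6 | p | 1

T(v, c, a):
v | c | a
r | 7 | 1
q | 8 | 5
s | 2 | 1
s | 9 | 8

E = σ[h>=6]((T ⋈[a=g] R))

σ filters on h, owned by the right side.
E' = (T ⋈[a=g] σ[h>=6](R))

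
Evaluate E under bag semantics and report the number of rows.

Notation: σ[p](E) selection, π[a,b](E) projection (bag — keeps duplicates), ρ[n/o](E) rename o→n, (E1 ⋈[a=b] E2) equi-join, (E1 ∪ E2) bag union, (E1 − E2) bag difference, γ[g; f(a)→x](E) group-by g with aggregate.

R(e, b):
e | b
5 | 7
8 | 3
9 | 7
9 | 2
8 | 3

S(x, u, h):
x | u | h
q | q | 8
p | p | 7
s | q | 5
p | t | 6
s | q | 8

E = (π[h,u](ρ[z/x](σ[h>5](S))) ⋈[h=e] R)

Subexpression sizes:
  S → 5
  σ[h>5](S) → 4
  ρ[z/x](σ[h>5](S)) → 4
  π[h,u](ρ[z/x](σ[h>5](S))) → 4
  R → 5
  (π[h,u](ρ[z/x](σ[h>5](S))) ⋈[h=e] R) → 4

|E| = 4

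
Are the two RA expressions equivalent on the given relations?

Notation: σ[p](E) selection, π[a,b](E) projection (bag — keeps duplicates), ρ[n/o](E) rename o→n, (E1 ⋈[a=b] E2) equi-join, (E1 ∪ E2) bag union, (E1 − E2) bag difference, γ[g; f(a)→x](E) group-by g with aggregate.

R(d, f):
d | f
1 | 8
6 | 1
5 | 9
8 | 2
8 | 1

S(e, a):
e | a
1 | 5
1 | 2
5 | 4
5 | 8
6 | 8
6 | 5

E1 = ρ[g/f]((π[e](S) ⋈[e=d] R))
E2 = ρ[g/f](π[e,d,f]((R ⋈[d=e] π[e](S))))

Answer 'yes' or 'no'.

E1 subexpression sizes:
  S → 6
  π[e](S) → 6
  R → 5
  (π[e](S) ⋈[e=d] R) → 6
  ρ[g/f]((π[e](S) ⋈[e=d] R)) → 6
E2 subexpression sizes:
  R → 5
  S → 6
  π[e](S) → 6
  (R ⋈[d=e] π[e](S)) → 6
  π[e,d,f]((R ⋈[d=e] π[e](S))) → 6
  ρ[g/f](π[e,d,f]((R ⋈[d=e] π[e](S)))) → 6

E1 and E2 produce the same multiset:
e | d | g
1 | 1 | 8
1 | 1 | 8
5 | 5 | 9
5 | 5 | 9
6 | 6 | 1
6 | 6 | 1

yes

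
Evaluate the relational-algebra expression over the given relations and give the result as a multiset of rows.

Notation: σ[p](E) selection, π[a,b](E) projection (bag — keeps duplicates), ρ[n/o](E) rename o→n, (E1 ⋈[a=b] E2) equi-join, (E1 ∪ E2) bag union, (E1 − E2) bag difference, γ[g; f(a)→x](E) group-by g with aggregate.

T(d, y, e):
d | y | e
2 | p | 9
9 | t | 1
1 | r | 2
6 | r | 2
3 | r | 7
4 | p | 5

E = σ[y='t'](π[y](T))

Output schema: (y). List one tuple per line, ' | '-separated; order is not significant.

Per-node cardinality:
  T → 6
  π[y](T) → 6
  σ[y='t'](π[y](T)) → 1

== RESULT ==
y
t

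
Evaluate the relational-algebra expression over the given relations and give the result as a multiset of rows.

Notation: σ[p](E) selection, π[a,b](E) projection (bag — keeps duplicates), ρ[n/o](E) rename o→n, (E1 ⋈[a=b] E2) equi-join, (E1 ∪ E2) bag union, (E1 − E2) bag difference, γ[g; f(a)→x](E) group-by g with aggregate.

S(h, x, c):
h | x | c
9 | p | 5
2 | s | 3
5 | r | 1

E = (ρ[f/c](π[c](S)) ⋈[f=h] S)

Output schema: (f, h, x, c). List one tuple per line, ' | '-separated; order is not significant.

Subexpression sizes:
  S → 3
  π[c](S) → 3
  ρ[f/c](π[c](S)) → 3
  S → 3
  (ρ[f/c](π[c](S)) ⋈[f=h] S) → 1

== RESULT ==
f | h | x | c
5 | 5 | r | 1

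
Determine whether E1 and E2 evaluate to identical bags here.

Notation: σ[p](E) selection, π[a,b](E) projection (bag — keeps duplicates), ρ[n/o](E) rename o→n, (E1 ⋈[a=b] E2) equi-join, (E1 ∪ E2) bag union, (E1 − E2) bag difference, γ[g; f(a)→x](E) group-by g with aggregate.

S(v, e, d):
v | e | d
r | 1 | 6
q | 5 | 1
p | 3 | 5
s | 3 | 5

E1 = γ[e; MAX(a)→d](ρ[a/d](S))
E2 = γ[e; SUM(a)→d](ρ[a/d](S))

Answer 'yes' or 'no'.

E1 per-node cardinality:
  S → 4
  ρ[a/d](S) → 4
  γ[e; MAX(a)→d](ρ[a/d](S)) → 3
E2 per-node cardinality:
  S → 4
  ρ[a/d](S) → 4
  γ[e; SUM(a)→d](ρ[a/d](S)) → 3

E1 result:
e | d
1 | 6
3 | 5
5 | 1
E2 result:
e | d
1 | 6
3 | 10
5 | 1
Witness: (3, 10) appears 0× in E1 but 1× in E2.

no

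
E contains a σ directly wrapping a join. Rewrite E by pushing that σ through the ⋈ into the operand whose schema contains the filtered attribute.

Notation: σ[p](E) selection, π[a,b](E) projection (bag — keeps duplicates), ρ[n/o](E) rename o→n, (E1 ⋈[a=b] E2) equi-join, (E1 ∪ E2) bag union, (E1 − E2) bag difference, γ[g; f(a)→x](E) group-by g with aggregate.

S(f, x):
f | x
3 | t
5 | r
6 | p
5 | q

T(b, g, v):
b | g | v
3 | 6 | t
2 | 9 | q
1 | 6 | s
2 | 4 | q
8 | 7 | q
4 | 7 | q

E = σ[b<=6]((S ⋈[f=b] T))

σ filters on b, owned by the right side.
E' = (S ⋈[f=b] σ[b<=6](T))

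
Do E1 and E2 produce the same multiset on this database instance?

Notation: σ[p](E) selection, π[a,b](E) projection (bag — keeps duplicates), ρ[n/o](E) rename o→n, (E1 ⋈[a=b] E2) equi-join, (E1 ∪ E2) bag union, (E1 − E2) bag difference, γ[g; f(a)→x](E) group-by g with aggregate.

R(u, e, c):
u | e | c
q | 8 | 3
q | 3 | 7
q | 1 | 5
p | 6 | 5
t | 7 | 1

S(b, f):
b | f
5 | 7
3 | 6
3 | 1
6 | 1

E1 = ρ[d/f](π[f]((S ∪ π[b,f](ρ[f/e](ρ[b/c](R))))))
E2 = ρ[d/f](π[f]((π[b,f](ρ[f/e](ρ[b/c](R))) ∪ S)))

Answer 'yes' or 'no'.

E1 row counts bottom-up:
  S → 4
  R → 5
  ρ[b/c](R) → 5
  ρ[f/e](ρ[b/c](R)) → 5
  π[b,f](ρ[f/e](ρ[b/c](R))) → 5
  (S ∪ π[b,f](ρ[f/e](ρ[b/c](R)))) → 9
  π[f]((S ∪ π[b,f](ρ[f/e](ρ[b/c](R))))) → 9
  ρ[d/f](π[f]((S ∪ π[b,f](ρ[f/e](ρ[b/c](R)))))) → 9
E2 row counts bottom-up:
  R → 5
  ρ[b/c](R) → 5
  ρ[f/e](ρ[b/c](R)) → 5
  π[b,f](ρ[f/e](ρ[b/c](R))) → 5
  S → 4
  (π[b,f](ρ[f/e](ρ[b/c](R))) ∪ S) → 9
  π[f]((π[b,f](ρ[f/e](ρ[b/c](R))) ∪ S)) → 9
  ρ[d/f](π[f]((π[b,f](ρ[f/e](ρ[b/c](R))) ∪ S))) → 9

E1 and E2 produce the same multiset:
d
1
1
1
3
6
6
7
7
8

yes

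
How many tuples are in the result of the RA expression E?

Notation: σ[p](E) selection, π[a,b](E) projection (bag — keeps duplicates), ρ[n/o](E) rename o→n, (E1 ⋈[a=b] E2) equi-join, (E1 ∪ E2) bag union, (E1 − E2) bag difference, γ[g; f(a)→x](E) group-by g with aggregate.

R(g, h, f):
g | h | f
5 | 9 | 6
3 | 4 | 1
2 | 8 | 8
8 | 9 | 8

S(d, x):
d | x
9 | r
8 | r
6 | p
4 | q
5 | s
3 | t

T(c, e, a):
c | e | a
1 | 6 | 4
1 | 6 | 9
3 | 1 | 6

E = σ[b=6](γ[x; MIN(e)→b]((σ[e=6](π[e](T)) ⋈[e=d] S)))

Subexpression sizes:
  T → 3
  π[e](T) → 3
  σ[e=6](π[e](T)) → 2
  S → 6
  (σ[e=6](π[e](T)) ⋈[e=d] S) → 2
  γ[x; MIN(e)→b]((σ[e=6](π[e](T)) ⋈[e=d] S)) → 1
  σ[b=6](γ[x; MIN(e)→b]((σ[e=6](π[e](T)) ⋈[e=d] S))) → 1

|E| = 1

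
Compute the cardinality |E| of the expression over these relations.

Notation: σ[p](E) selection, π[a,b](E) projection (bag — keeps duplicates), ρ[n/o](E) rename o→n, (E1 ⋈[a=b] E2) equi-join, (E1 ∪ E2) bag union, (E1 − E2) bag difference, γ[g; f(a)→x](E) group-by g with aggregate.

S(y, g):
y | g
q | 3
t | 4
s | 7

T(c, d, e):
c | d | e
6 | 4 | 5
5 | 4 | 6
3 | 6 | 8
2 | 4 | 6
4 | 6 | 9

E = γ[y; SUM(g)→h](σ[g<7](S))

Subexpression sizes:
  S → 3
  σ[g<7](S) → 2
  γ[y; SUM(g)→h](σ[g<7](S)) → 2

|E| = 2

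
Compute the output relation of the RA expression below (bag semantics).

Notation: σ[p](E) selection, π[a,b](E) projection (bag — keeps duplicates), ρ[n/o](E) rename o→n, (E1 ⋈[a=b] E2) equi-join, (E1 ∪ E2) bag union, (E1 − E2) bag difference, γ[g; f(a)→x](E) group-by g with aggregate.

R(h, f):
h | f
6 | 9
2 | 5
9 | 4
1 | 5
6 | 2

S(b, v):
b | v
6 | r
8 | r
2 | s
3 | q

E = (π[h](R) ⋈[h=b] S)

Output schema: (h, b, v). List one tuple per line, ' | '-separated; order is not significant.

Stepwise |·|:
  R → 5
  π[h](R) → 5
  S → 4
  (π[h](R) ⋈[h=b] S) → 3

== RESULT ==
h | b | v
2 | 2 | s
6 | 6 | r
6 | 6 | r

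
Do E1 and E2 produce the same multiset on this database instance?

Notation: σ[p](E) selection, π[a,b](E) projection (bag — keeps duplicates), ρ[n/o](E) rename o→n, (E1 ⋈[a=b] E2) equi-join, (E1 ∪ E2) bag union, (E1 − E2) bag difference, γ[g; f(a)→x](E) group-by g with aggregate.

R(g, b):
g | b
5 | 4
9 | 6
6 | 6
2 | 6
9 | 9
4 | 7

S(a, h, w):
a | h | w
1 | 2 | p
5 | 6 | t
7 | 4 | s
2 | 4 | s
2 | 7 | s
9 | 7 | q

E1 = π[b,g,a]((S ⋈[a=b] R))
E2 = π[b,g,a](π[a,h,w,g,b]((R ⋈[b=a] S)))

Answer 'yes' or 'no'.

E1 subexpression sizes:
  S → 6
  R → 6
  (S ⋈[a=b] R) → 2
  π[b,g,a]((S ⋈[a=b] R)) → 2
E2 subexpression sizes:
  R → 6
  S → 6
  (R ⋈[b=a] S) → 2
  π[a,h,w,g,b]((R ⋈[b=a] S)) → 2
  π[b,g,a](π[a,h,w,g,b]((R ⋈[b=a] S))) → 2

E1 and E2 produce the same multiset:
b | g | a
7 | 4 | 7
9 | 9 | 9

yes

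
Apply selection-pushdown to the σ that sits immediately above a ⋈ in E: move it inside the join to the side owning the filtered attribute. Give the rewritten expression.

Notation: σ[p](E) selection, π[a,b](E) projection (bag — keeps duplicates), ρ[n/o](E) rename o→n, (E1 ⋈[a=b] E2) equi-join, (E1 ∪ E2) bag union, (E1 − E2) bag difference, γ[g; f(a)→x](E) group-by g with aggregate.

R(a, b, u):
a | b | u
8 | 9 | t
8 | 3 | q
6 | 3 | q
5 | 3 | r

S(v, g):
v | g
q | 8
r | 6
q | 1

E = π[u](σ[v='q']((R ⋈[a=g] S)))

σ filters on v, owned by the right side.
E' = π[u]((R ⋈[a=g] σ[v='q'](S)))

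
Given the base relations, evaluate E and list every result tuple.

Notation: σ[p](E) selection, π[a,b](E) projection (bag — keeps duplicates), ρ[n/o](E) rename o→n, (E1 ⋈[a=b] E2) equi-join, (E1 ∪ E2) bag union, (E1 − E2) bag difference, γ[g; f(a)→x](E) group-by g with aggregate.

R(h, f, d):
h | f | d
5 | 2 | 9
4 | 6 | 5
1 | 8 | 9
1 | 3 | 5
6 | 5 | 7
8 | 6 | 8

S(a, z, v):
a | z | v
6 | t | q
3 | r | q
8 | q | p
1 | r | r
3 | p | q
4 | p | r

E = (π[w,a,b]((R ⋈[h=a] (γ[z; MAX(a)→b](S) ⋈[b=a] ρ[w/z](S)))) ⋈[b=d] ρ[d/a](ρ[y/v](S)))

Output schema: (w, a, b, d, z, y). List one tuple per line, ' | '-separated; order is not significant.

Subexpression sizes:
  R → 6
  S → 6
  γ[z; MAX(a)→b](S) → 4
  S → 6
  ρ[w/z](S) → 6
  (γ[z; MAX(a)→b](S) ⋈[b=a] ρ[w/z](S)) → 5
  (R ⋈[h=a] (γ[z; MAX(a)→b](S) ⋈[b=a] ρ[w/z](S))) → 3
  π[w,a,b]((R ⋈[h=a] (γ[z; MAX(a)→b](S) ⋈[b=a] ρ[w/z](S)))) → 3
  S → 6
  ρ[y/v](S) → 6
  ρ[d/a](ρ[y/v](S)) → 6
  (π[w,a,b]((R ⋈[h=a] (γ[z; MAX(a)→b](S) ⋈[b=a] ρ[w/z](S)))) ⋈[b=d] ρ[d/a](ρ[y/v](S))) → 3

== RESULT ==
w | a | b | d | z | y
p | 4 | 4 | 4 | p | r
q | 8 | 8 | 8 | q | p
t | 6 | 6 | 6 | t | q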